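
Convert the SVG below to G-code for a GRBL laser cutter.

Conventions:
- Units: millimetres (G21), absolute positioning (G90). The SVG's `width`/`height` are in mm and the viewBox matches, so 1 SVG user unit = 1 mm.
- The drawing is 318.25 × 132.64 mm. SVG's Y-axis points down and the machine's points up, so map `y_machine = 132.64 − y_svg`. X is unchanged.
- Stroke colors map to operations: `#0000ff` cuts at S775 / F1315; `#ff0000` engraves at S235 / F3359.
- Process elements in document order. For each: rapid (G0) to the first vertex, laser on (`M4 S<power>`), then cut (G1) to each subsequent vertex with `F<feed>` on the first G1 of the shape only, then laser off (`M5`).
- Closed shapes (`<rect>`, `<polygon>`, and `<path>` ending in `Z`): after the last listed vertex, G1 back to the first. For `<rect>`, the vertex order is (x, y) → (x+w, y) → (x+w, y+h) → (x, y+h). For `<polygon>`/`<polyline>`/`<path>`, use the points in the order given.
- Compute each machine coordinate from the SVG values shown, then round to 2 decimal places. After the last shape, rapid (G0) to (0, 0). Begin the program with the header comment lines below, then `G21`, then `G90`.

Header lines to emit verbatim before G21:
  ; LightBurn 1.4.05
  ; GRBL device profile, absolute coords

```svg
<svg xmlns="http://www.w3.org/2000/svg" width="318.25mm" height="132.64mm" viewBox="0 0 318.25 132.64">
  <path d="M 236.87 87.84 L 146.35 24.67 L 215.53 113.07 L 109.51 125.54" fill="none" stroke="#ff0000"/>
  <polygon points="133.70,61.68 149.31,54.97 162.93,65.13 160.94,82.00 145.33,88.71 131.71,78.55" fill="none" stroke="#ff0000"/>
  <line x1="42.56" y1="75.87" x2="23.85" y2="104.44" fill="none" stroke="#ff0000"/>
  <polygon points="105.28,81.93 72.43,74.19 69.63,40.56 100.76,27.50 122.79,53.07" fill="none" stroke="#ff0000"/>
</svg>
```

viewBox `0 0 318.25 132.64` with mm width/height → 1 unit = 1 mm. Flip: y_m = 132.64 − y_svg.

**Shape 1** — `<path>` open polyline, stroke `#ff0000` → engrave (S235, F3359). Machine vertices: (236.87,44.80) → (146.35,107.97) → (215.53,19.57) → (109.51,7.10). Open path.

**Shape 2** — `<polygon>` regular polygon, stroke `#ff0000` → engrave (S235, F3359). Machine vertices: (133.70,70.96) → (149.31,77.67) → (162.93,67.51) → (160.94,50.64) → (145.33,43.93) → (131.71,54.09) → (133.70,70.96). Closed: final G1 returns to the first vertex.

**Shape 3** — `<line>` line segment, stroke `#ff0000` → engrave (S235, F3359). Machine vertices: (42.56,56.77) → (23.85,28.20). Open path.

**Shape 4** — `<polygon>` regular polygon, stroke `#ff0000` → engrave (S235, F3359). Machine vertices: (105.28,50.71) → (72.43,58.45) → (69.63,92.08) → (100.76,105.14) → (122.79,79.57) → (105.28,50.71). Closed: final G1 returns to the first vertex.

; LightBurn 1.4.05
; GRBL device profile, absolute coords
G21
G90
G0 X236.87 Y44.80
M4 S235
G1 X146.35 Y107.97 F3359
G1 X215.53 Y19.57
G1 X109.51 Y7.10
M5
G0 X133.70 Y70.96
M4 S235
G1 X149.31 Y77.67 F3359
G1 X162.93 Y67.51
G1 X160.94 Y50.64
G1 X145.33 Y43.93
G1 X131.71 Y54.09
G1 X133.70 Y70.96
M5
G0 X42.56 Y56.77
M4 S235
G1 X23.85 Y28.20 F3359
M5
G0 X105.28 Y50.71
M4 S235
G1 X72.43 Y58.45 F3359
G1 X69.63 Y92.08
G1 X100.76 Y105.14
G1 X122.79 Y79.57
G1 X105.28 Y50.71
M5
G0 X0.00 Y0.00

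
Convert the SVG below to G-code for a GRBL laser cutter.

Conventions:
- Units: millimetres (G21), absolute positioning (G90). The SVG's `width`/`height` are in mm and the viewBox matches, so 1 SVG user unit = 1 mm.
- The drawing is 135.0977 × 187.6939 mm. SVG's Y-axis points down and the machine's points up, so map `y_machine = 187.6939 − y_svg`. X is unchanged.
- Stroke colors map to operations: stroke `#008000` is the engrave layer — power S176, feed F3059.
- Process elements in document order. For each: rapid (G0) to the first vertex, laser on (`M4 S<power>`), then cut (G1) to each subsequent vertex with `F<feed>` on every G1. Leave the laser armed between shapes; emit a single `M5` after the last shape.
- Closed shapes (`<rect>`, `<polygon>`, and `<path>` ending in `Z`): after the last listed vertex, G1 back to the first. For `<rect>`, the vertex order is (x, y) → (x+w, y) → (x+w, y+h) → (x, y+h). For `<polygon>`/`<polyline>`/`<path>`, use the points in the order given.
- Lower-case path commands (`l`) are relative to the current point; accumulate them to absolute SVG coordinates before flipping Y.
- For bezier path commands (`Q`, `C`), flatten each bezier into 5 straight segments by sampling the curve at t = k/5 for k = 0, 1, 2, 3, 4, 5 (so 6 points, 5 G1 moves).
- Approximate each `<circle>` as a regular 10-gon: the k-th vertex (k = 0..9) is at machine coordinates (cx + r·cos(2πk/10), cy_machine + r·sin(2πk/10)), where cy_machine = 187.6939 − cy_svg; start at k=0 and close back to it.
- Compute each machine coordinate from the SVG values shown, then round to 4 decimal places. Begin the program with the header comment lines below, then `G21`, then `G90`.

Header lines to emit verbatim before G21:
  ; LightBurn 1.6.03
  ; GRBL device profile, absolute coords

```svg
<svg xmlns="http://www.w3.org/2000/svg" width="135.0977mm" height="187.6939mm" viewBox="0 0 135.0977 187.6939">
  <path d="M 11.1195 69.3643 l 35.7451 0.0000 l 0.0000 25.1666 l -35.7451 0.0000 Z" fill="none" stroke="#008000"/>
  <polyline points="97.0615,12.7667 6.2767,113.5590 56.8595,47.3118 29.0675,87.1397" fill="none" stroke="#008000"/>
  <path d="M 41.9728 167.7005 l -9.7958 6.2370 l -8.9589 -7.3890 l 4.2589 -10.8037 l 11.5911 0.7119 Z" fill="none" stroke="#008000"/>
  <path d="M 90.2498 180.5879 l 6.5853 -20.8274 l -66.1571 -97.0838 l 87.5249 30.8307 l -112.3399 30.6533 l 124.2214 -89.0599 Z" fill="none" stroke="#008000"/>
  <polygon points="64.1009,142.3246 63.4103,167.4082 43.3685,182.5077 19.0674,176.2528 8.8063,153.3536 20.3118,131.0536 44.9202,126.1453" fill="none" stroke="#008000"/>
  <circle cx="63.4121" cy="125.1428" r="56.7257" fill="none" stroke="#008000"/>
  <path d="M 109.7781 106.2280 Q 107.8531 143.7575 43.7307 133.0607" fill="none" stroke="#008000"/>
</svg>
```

; LightBurn 1.6.03
; GRBL device profile, absolute coords
G21
G90
G0 X11.1195 Y118.3296
M4 S176
G1 X46.8646 Y118.3296 F3059
G1 X46.8646 Y93.1630 F3059
G1 X11.1195 Y93.1630 F3059
G1 X11.1195 Y118.3296 F3059
G0 X97.0615 Y174.9272
M4 S176
G1 X6.2767 Y74.1349 F3059
G1 X56.8595 Y140.3821 F3059
G1 X29.0675 Y100.5542 F3059
G0 X41.9728 Y19.9934
M4 S176
G1 X32.1770 Y13.7564 F3059
G1 X23.2181 Y21.1454 F3059
G1 X27.4770 Y31.9491 F3059
G1 X39.0681 Y31.2372 F3059
G1 X41.9728 Y19.9934 F3059
G0 X90.2498 Y7.1060
M4 S176
G1 X96.8351 Y27.9334 F3059
G1 X30.6780 Y125.0172 F3059
G1 X118.2029 Y94.1865 F3059
G1 X5.8630 Y63.5332 F3059
G1 X130.0844 Y152.5931 F3059
G1 X90.2498 Y7.1060 F3059
G0 X64.1009 Y45.3693
M4 S176
G1 X63.4103 Y20.2857 F3059
G1 X43.3685 Y5.1862 F3059
G1 X19.0674 Y11.4411 F3059
G1 X8.8063 Y34.3403 F3059
G1 X20.3118 Y56.6403 F3059
G1 X44.9202 Y61.5486 F3059
G1 X64.1009 Y45.3693 F3059
G0 X120.1378 Y62.5511
M4 S176
G1 X109.3042 Y95.8936 F3059
G1 X80.9413 Y116.5004 F3059
G1 X45.8829 Y116.5004 F3059
G1 X17.5200 Y95.8936 F3059
G1 X6.6864 Y62.5511 F3059
G1 X17.5200 Y29.2086 F3059
G1 X45.8829 Y8.6018 F3059
G1 X80.9413 Y8.6018 F3059
G1 X109.3042 Y29.2086 F3059
G1 X120.1378 Y62.5511 F3059
G0 X109.7781 Y81.4659
M4 S176
G1 X106.5202 Y68.3832 F3059
G1 X98.2865 Y59.1585 F3059
G1 X85.0770 Y53.7920 F3059
G1 X66.8918 Y52.2835 F3059
G1 X43.7307 Y54.6332 F3059
M5

viewBox `0 0 135.0977 187.6939` with mm width/height → 1 unit = 1 mm. Flip: y_m = 187.6939 − y_svg.

**Shape 1** — `<path>` rectangle, stroke `#008000` → engrave (S176, F3059). Machine vertices: (11.1195,118.3296) → (46.8646,118.3296) → (46.8646,93.1630) → (11.1195,93.1630) → (11.1195,118.3296). Closed: final G1 returns to the first vertex.

**Shape 2** — `<polyline>` open polyline, stroke `#008000` → engrave (S176, F3059). Machine vertices: (97.0615,174.9272) → (6.2767,74.1349) → (56.8595,140.3821) → (29.0675,100.5542). Open path.

**Shape 3** — `<path>` regular polygon, stroke `#008000` → engrave (S176, F3059). Machine vertices: (41.9728,19.9934) → (32.1770,13.7564) → (23.2181,21.1454) → (27.4770,31.9491) → (39.0681,31.2372) → (41.9728,19.9934). Closed: final G1 returns to the first vertex.

**Shape 4** — `<path>` closed polygon, stroke `#008000` → engrave (S176, F3059). Machine vertices: (90.2498,7.1060) → (96.8351,27.9334) → (30.6780,125.0172) → (118.2029,94.1865) → (5.8630,63.5332) → (130.0844,152.5931) → (90.2498,7.1060). Closed: final G1 returns to the first vertex.

**Shape 5** — `<polygon>` regular polygon, stroke `#008000` → engrave (S176, F3059). Machine vertices: (64.1009,45.3693) → (63.4103,20.2857) → (43.3685,5.1862) → (19.0674,11.4411) → (8.8063,34.3403) → (20.3118,56.6403) → (44.9202,61.5486) → (64.1009,45.3693). Closed: final G1 returns to the first vertex.

**Shape 6** — `<circle>` circle, stroke `#008000` → engrave (S176, F3059). Machine vertices: (120.1378,62.5511) → (109.3042,95.8936) → (80.9413,116.5004) → (45.8829,116.5004) → (17.5200,95.8936) → (6.6864,62.5511) → (17.5200,29.2086) → (45.8829,8.6018) → (80.9413,8.6018) → (109.3042,29.2086) → (120.1378,62.5511). Closed: final G1 returns to the first vertex.

**Shape 7** — `<path>` quadratic bezier, stroke `#008000` → engrave (S176, F3059). Control points (SVG): P0=(109.7781,106.2280), P1=(107.8531,143.7575), P2=(43.7307,133.0607); sampled at t=k/5. Machine vertices: (109.7781,81.4659) → (106.5202,68.3832) → (98.2865,59.1585) → (85.0770,53.7920) → (66.8918,52.2835) → (43.7307,54.6332). Open path.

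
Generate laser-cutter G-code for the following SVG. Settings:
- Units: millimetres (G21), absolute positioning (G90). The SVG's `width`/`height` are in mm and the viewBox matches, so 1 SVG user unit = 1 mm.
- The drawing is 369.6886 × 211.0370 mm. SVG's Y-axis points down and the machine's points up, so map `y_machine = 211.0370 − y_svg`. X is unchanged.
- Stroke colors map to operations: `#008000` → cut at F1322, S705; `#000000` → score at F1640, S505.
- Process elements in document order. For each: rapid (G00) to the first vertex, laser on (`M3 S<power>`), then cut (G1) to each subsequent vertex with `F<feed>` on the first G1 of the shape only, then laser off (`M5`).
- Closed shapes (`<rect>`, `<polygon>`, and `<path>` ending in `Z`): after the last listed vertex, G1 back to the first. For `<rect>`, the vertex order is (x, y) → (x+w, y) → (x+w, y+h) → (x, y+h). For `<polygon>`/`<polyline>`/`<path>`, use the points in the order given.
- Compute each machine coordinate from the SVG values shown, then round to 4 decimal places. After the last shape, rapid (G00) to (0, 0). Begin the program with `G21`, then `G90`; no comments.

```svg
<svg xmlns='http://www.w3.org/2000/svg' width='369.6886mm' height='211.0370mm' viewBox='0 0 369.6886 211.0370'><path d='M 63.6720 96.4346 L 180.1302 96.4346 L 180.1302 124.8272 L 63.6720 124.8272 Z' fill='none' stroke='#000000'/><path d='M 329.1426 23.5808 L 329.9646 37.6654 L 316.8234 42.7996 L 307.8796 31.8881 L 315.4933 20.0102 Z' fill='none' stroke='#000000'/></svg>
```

1 u = 1 mm; y_m = 211.0370 − y.

[1] `<path>` rectangle, #000000→score S505 F1640: (63.6720,114.6024) → (180.1302,114.6024) → (180.1302,86.2098) → (63.6720,86.2098) → (63.6720,114.6024) (closed)

[2] `<path>` regular polygon, #000000→score S505 F1640: (329.1426,187.4562) → (329.9646,173.3716) → (316.8234,168.2374) → (307.8796,179.1489) → (315.4933,191.0268) → (329.1426,187.4562) (closed)

G21
G90
G00 X63.6720 Y114.6024
M3 S505
G1 X180.1302 Y114.6024 F1640
G1 X180.1302 Y86.2098
G1 X63.6720 Y86.2098
G1 X63.6720 Y114.6024
M5
G00 X329.1426 Y187.4562
M3 S505
G1 X329.9646 Y173.3716 F1640
G1 X316.8234 Y168.2374
G1 X307.8796 Y179.1489
G1 X315.4933 Y191.0268
G1 X329.1426 Y187.4562
M5
G00 X0.0000 Y0.0000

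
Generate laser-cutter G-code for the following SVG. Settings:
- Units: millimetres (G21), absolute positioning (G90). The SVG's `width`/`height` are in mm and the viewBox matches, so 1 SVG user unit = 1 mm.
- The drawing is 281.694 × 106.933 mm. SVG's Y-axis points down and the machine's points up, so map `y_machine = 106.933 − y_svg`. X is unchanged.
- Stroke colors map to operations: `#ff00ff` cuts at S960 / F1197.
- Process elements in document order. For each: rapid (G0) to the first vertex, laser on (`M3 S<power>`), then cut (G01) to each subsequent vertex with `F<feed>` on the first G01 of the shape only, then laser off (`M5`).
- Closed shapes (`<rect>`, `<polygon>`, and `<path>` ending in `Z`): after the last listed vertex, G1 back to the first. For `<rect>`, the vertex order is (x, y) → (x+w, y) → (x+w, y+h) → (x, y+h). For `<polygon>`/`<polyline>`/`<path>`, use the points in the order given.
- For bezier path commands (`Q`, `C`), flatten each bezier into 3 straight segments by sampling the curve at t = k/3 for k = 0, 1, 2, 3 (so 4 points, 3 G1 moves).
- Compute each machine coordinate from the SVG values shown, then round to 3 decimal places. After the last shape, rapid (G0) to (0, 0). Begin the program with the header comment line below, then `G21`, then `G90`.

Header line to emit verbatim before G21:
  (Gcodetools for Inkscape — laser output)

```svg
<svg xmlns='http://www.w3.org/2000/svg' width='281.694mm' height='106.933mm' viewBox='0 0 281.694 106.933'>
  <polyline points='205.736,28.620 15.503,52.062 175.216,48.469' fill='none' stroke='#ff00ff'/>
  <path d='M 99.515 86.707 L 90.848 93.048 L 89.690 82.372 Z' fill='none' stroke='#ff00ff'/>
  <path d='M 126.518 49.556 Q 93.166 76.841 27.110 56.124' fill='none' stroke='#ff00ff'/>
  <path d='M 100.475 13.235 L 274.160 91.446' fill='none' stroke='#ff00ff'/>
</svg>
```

(Gcodetools for Inkscape — laser output)
G21
G90
G0 X205.736 Y78.313
M3 S960
G01 X15.503 Y54.871 F1197
G01 X175.216 Y58.464
M5
G0 X99.515 Y20.226
M3 S960
G01 X90.848 Y13.885 F1197
G01 X89.690 Y24.561
G01 X99.515 Y20.226
M5
G0 X126.518 Y57.377
M3 S960
G01 X100.650 Y44.521 F1197
G01 X67.514 Y42.331
G01 X27.110 Y50.809
M5
G0 X100.475 Y93.698
M3 S960
G01 X274.160 Y15.487 F1197
M5
G0 X0.000 Y0.000

Since the viewBox matches the mm dimensions, user units are millimetres directly. The only transform is the Y-flip y_m = 106.933 − y_svg.

Shape 1 is a open polyline drawn with `<polyline>`. Its stroke #ff00ff means cut at S960, F1197. After flipping Y the toolpath is (205.736,78.313) → (15.503,54.871) → (175.216,58.464).

Shape 2 is a regular polygon drawn with `<path>`. Its stroke #ff00ff means cut at S960, F1197. After flipping Y the toolpath is (99.515,20.226) → (90.848,13.885) → (89.690,24.561) → (99.515,20.226), returning to the start.

Shape 3 is a quadratic bezier drawn with `<path>`. Its stroke #ff00ff means cut at S960, F1197. After flipping Y the toolpath is (126.518,57.377) → (100.650,44.521) → (67.514,42.331) → (27.110,50.809).

Shape 4 is a line segment drawn with `<path>`. Its stroke #ff00ff means cut at S960, F1197. After flipping Y the toolpath is (100.475,93.698) → (274.160,15.487).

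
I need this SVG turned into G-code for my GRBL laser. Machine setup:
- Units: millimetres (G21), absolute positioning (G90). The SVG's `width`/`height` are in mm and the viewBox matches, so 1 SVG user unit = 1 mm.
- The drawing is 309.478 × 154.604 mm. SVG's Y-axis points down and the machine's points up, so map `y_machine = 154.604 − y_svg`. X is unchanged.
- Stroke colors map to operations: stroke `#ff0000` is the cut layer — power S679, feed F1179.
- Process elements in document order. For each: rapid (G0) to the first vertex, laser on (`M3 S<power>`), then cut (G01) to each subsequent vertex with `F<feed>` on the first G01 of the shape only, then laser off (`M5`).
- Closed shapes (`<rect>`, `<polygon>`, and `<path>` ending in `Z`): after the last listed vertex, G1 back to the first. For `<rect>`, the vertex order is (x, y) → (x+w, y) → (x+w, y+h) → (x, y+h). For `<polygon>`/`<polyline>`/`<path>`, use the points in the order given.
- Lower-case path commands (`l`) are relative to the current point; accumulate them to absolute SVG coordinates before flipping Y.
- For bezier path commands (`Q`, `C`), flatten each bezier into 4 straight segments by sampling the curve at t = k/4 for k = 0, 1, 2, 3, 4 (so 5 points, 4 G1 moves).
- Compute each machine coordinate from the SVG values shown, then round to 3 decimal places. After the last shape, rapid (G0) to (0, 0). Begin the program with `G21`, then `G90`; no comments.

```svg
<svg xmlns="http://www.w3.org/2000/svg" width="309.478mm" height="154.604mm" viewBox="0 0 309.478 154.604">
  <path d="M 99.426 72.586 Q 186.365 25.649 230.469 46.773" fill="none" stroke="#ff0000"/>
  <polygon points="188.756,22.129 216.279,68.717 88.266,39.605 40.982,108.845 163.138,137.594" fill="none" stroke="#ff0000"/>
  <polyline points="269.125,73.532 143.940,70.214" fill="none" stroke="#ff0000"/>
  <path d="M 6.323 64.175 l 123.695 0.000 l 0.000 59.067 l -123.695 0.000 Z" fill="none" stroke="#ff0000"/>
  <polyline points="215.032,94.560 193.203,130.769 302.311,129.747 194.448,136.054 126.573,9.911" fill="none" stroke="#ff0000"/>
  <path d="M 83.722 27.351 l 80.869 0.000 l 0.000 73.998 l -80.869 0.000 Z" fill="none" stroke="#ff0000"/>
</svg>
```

Since the viewBox matches the mm dimensions, user units are millimetres directly. The only transform is the Y-flip y_m = 154.604 − y_svg.

Shape 1 is a quadratic bezier drawn with `<path>`. Its stroke #ff0000 means cut at S679, F1179. After flipping Y the toolpath is (99.426,82.018) → (140.218,101.233) → (175.656,111.940) → (205.740,114.139) → (230.469,107.831).

Shape 2 is a closed polygon drawn with `<polygon>`. Its stroke #ff0000 means cut at S679, F1179. After flipping Y the toolpath is (188.756,132.475) → (216.279,85.887) → (88.266,114.999) → (40.982,45.759) → (163.138,17.010) → (188.756,132.475), returning to the start.

Shape 3 is a line segment drawn with `<polyline>`. Its stroke #ff0000 means cut at S679, F1179. After flipping Y the toolpath is (269.125,81.072) → (143.940,84.390).

Shape 4 is a rectangle drawn with `<path>`. Its stroke #ff0000 means cut at S679, F1179. After flipping Y the toolpath is (6.323,90.429) → (130.018,90.429) → (130.018,31.362) → (6.323,31.362) → (6.323,90.429), returning to the start.

Shape 5 is a open polyline drawn with `<polyline>`. Its stroke #ff0000 means cut at S679, F1179. After flipping Y the toolpath is (215.032,60.044) → (193.203,23.835) → (302.311,24.857) → (194.448,18.550) → (126.573,144.693).

Shape 6 is a rectangle drawn with `<path>`. Its stroke #ff0000 means cut at S679, F1179. After flipping Y the toolpath is (83.722,127.253) → (164.591,127.253) → (164.591,53.255) → (83.722,53.255) → (83.722,127.253), returning to the start.

G21
G90
G0 X99.426 Y82.018
M3 S679
G01 X140.218 Y101.233 F1179
G01 X175.656 Y111.940
G01 X205.740 Y114.139
G01 X230.469 Y107.831
M5
G0 X188.756 Y132.475
M3 S679
G01 X216.279 Y85.887 F1179
G01 X88.266 Y114.999
G01 X40.982 Y45.759
G01 X163.138 Y17.010
G01 X188.756 Y132.475
M5
G0 X269.125 Y81.072
M3 S679
G01 X143.940 Y84.390 F1179
M5
G0 X6.323 Y90.429
M3 S679
G01 X130.018 Y90.429 F1179
G01 X130.018 Y31.362
G01 X6.323 Y31.362
G01 X6.323 Y90.429
M5
G0 X215.032 Y60.044
M3 S679
G01 X193.203 Y23.835 F1179
G01 X302.311 Y24.857
G01 X194.448 Y18.550
G01 X126.573 Y144.693
M5
G0 X83.722 Y127.253
M3 S679
G01 X164.591 Y127.253 F1179
G01 X164.591 Y53.255
G01 X83.722 Y53.255
G01 X83.722 Y127.253
M5
G0 X0.000 Y0.000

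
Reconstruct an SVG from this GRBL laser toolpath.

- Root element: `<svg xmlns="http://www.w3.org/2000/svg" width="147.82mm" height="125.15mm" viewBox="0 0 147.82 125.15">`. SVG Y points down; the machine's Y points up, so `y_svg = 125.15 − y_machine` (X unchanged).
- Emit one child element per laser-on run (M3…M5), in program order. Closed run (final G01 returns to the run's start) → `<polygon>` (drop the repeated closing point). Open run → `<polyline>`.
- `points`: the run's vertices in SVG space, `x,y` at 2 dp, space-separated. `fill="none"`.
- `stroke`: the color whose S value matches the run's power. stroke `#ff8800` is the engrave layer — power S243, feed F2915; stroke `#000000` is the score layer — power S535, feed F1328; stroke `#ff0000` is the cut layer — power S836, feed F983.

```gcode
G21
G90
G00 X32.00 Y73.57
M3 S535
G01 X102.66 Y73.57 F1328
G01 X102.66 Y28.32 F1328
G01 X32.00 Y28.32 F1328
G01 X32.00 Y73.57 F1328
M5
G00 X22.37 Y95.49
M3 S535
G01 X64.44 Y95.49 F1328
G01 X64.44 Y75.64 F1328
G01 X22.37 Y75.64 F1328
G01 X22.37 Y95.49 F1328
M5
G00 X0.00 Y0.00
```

<svg xmlns="http://www.w3.org/2000/svg" width="147.82mm" height="125.15mm" viewBox="0 0 147.82 125.15">
  <polygon points="32.00,51.58 102.66,51.58 102.66,96.83 32.00,96.83" fill="none" stroke="#000000"/>
  <polygon points="22.37,29.66 64.44,29.66 64.44,49.51 22.37,49.51" fill="none" stroke="#000000"/>
</svg>

Machine Y-up, SVG Y-down with viewBox height 125.15, so y_svg = 125.15 − y_machine; X carries over. Every run uses S535, so all elements get stroke `#000000` (score).

Run 1: The run returns to its start, so emit a `<polygon>` with points (Y-flipped): 32.00,51.58 102.66,51.58 102.66,96.83 32.00,96.83.

Run 2: The run returns to its start, so emit a `<polygon>` with points (Y-flipped): 22.37,29.66 64.44,29.66 64.44,49.51 22.37,49.51.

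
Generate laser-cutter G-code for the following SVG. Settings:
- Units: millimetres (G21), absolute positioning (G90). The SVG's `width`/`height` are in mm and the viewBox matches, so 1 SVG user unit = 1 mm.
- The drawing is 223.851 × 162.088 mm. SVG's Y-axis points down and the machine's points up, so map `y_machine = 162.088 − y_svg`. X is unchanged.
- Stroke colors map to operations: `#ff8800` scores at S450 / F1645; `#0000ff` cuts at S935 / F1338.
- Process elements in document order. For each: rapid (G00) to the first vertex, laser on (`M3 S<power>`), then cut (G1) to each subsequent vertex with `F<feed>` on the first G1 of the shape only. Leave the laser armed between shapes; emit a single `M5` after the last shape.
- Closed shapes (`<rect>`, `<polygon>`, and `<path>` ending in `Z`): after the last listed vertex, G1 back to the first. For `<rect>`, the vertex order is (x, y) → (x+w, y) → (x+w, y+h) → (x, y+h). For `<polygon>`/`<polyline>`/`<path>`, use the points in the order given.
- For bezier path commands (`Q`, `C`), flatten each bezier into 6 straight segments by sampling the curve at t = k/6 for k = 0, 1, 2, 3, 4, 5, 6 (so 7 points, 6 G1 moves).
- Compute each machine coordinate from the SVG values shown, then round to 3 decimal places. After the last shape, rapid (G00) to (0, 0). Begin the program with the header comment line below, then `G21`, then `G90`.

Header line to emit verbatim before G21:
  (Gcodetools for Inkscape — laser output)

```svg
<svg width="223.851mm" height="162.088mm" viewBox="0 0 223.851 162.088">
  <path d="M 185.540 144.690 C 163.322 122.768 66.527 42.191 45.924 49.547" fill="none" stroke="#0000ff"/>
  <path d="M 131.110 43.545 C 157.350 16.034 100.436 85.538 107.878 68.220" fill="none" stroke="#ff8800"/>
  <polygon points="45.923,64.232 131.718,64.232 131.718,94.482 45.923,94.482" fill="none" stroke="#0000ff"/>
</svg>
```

viewBox `0 0 223.851 162.088` with mm width/height → 1 unit = 1 mm. Flip: y_m = 162.088 − y_svg.

**Shape 1** — `<path>` cubic bezier, stroke `#0000ff` → cut (S935, F1338). Control points (SVG): P0=(185.540,144.690), P1=(163.322,122.768), P2=(66.527,42.191), P3=(45.924,49.547); sampled at t=k/6. Machine vertices: (185.540,17.398) → (168.914,32.568) → (144.047,53.442) → (115.126,75.949) → (86.340,96.015) → (61.877,109.570) → (45.924,112.541). Open path.

**Shape 2** — `<path>` cubic bezier, stroke `#ff8800` → score (S450, F1645). Control points (SVG): P0=(131.110,43.545), P1=(157.350,16.034), P2=(100.436,85.538), P3=(107.878,68.220); sampled at t=k/6. Machine vertices: (131.110,118.543) → (137.983,125.065) → (135.095,120.524) → (126.543,110.028) → (116.425,98.682) → (108.837,91.593) → (107.878,93.868). Open path.

**Shape 3** — `<polygon>` rectangle, stroke `#0000ff` → cut (S935, F1338). Machine vertices: (45.923,97.856) → (131.718,97.856) → (131.718,67.606) → (45.923,67.606) → (45.923,97.856). Closed: final G1 returns to the first vertex.

(Gcodetools for Inkscape — laser output)
G21
G90
G00 X185.540 Y17.398
M3 S935
G1 X168.914 Y32.568 F1338
G1 X144.047 Y53.442
G1 X115.126 Y75.949
G1 X86.340 Y96.015
G1 X61.877 Y109.570
G1 X45.924 Y112.541
G00 X131.110 Y118.543
M3 S450
G1 X137.983 Y125.065 F1645
G1 X135.095 Y120.524
G1 X126.543 Y110.028
G1 X116.425 Y98.682
G1 X108.837 Y91.593
G1 X107.878 Y93.868
G00 X45.923 Y97.856
M3 S935
G1 X131.718 Y97.856 F1338
G1 X131.718 Y67.606
G1 X45.923 Y67.606
G1 X45.923 Y97.856
M5
G00 X0.000 Y0.000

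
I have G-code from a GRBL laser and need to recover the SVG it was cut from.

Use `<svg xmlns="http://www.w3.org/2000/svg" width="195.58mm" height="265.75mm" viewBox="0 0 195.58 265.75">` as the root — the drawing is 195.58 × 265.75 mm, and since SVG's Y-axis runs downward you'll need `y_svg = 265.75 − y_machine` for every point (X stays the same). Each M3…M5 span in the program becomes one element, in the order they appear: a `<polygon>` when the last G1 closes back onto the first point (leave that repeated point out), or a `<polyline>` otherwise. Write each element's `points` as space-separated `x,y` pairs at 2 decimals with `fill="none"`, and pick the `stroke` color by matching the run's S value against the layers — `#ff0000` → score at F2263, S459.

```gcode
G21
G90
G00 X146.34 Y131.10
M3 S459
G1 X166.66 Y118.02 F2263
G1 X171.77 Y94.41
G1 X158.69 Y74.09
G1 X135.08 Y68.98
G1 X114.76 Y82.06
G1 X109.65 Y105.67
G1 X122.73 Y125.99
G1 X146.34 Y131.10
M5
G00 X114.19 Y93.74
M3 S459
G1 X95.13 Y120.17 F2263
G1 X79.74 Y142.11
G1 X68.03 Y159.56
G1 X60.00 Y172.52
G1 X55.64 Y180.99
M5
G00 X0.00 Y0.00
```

<svg xmlns="http://www.w3.org/2000/svg" width="195.58mm" height="265.75mm" viewBox="0 0 195.58 265.75">
  <polygon points="146.34,134.65 166.66,147.73 171.77,171.34 158.69,191.66 135.08,196.77 114.76,183.69 109.65,160.08 122.73,139.76" fill="none" stroke="#ff0000"/>
  <polyline points="114.19,172.01 95.13,145.58 79.74,123.64 68.03,106.19 60.00,93.23 55.64,84.76" fill="none" stroke="#ff0000"/>
</svg>

Machine Y-up, SVG Y-down with viewBox height 265.75, so y_svg = 265.75 − y_machine; X carries over. Every run uses S459, so all elements get stroke `#ff0000` (score).

Run 1: The run returns to its start, so emit a `<polygon>` with points (Y-flipped): 146.34,134.65 166.66,147.73 171.77,171.34 158.69,191.66 135.08,196.77 114.76,183.69 109.65,160.08 122.73,139.76.

Run 2: The run is open, so emit a `<polyline>` with points (Y-flipped): 114.19,172.01 95.13,145.58 79.74,123.64 68.03,106.19 60.00,93.23 55.64,84.76.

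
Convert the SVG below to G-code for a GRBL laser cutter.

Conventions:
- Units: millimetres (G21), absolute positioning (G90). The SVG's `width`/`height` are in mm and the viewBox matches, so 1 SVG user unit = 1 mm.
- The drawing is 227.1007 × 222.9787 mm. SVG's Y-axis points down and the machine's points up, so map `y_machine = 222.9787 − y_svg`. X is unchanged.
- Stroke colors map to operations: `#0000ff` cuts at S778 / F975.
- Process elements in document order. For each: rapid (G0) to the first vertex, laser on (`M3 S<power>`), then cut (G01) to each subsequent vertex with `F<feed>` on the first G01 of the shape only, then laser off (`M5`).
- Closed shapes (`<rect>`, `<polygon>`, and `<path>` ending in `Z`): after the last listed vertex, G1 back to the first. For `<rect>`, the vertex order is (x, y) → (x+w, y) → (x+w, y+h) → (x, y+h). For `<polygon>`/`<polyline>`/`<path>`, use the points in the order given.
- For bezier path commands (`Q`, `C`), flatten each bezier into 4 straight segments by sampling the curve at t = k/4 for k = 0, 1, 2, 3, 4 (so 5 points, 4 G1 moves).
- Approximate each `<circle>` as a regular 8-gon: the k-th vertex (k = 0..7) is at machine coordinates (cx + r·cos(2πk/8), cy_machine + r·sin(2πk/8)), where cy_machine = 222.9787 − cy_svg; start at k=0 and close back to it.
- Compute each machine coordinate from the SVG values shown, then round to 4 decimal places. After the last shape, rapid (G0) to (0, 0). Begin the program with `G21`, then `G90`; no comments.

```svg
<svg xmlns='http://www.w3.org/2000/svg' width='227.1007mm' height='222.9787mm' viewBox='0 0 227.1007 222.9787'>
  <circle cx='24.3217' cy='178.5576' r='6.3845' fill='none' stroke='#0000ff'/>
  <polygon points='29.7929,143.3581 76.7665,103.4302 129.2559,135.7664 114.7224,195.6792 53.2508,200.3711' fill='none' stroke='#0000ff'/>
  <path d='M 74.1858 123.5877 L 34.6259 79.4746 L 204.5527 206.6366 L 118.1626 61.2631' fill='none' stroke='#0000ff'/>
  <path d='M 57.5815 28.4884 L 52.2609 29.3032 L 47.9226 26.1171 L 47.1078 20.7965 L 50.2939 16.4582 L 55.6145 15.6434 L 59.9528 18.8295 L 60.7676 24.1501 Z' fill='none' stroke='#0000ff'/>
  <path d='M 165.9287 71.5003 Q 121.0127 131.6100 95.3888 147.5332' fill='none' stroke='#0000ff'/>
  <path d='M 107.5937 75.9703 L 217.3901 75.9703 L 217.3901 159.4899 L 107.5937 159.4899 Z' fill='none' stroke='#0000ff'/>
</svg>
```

1 u = 1 mm; y_m = 222.9787 − y.

[1] `<circle>` circle, #0000ff→cut S778 F975: (30.7062,44.4211) → (28.8362,48.9356) → (24.3217,50.8056) → (19.8072,48.9356) → (17.9372,44.4211) → (19.8072,39.9066) → (24.3217,38.0366) → (28.8362,39.9066) → (30.7062,44.4211) (closed)

[2] `<polygon>` regular polygon, #0000ff→cut S778 F975: (29.7929,79.6206) → (76.7665,119.5485) → (129.2559,87.2123) → (114.7224,27.2995) → (53.2508,22.6076) → (29.7929,79.6206) (closed)

[3] `<path>` open polyline, #0000ff→cut S778 F975: (74.1858,99.3910) → (34.6259,143.5041) → (204.5527,16.3421) → (118.1626,161.7156)

[4] `<path>` regular polygon, #0000ff→cut S778 F975: (57.5815,194.4903) → (52.2609,193.6755) → (47.9226,196.8616) → (47.1078,202.1822) → (50.2939,206.5205) → (55.6145,207.3353) → (59.9528,204.1492) → (60.7676,198.8286) → (57.5815,194.4903) (closed)

[5] `<path>` quadratic bezier, #0000ff→cut S778 F975: (165.9287,151.4784) → (144.6765,124.1852) → (125.8357,102.4153) → (109.4065,86.1688) → (95.3888,75.4455)

[6] `<path>` rectangle, #0000ff→cut S778 F975: (107.5937,147.0084) → (217.3901,147.0084) → (217.3901,63.4888) → (107.5937,63.4888) → (107.5937,147.0084) (closed)

G21
G90
G0 X30.7062 Y44.4211
M3 S778
G01 X28.8362 Y48.9356 F975
G01 X24.3217 Y50.8056
G01 X19.8072 Y48.9356
G01 X17.9372 Y44.4211
G01 X19.8072 Y39.9066
G01 X24.3217 Y38.0366
G01 X28.8362 Y39.9066
G01 X30.7062 Y44.4211
M5
G0 X29.7929 Y79.6206
M3 S778
G01 X76.7665 Y119.5485 F975
G01 X129.2559 Y87.2123
G01 X114.7224 Y27.2995
G01 X53.2508 Y22.6076
G01 X29.7929 Y79.6206
M5
G0 X74.1858 Y99.3910
M3 S778
G01 X34.6259 Y143.5041 F975
G01 X204.5527 Y16.3421
G01 X118.1626 Y161.7156
M5
G0 X57.5815 Y194.4903
M3 S778
G01 X52.2609 Y193.6755 F975
G01 X47.9226 Y196.8616
G01 X47.1078 Y202.1822
G01 X50.2939 Y206.5205
G01 X55.6145 Y207.3353
G01 X59.9528 Y204.1492
G01 X60.7676 Y198.8286
G01 X57.5815 Y194.4903
M5
G0 X165.9287 Y151.4784
M3 S778
G01 X144.6765 Y124.1852 F975
G01 X125.8357 Y102.4153
G01 X109.4065 Y86.1688
G01 X95.3888 Y75.4455
M5
G0 X107.5937 Y147.0084
M3 S778
G01 X217.3901 Y147.0084 F975
G01 X217.3901 Y63.4888
G01 X107.5937 Y63.4888
G01 X107.5937 Y147.0084
M5
G0 X0.0000 Y0.0000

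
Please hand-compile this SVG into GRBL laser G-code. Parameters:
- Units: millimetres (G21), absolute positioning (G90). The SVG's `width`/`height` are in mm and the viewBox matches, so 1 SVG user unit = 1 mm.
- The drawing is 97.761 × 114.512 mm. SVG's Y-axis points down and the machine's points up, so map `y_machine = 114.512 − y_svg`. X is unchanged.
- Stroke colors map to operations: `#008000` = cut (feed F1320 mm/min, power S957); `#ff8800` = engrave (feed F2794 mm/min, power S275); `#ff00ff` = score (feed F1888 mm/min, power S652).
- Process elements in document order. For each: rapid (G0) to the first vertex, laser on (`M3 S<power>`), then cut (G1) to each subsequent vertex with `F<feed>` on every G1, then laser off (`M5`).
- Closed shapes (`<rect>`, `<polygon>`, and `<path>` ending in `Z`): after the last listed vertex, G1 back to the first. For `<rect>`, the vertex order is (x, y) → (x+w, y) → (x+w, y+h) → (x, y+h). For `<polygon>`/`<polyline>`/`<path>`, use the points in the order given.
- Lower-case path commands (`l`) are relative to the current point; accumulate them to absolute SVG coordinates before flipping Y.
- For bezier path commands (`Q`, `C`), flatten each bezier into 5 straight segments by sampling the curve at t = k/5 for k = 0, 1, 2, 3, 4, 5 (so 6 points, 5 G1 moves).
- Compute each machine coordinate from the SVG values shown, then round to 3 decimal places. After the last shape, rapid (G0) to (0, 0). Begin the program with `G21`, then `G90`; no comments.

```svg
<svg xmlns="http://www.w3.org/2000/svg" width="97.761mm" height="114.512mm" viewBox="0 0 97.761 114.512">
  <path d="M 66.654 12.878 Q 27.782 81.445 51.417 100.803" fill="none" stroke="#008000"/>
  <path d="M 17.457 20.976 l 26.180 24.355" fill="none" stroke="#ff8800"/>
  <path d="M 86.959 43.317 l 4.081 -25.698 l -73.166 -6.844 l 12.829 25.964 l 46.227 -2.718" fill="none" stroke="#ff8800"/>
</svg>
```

1 u = 1 mm; y_m = 114.512 − y.

[1] `<path>` quadratic bezier, #008000→cut S957 F1320: (66.654,101.634) → (53.605,76.176) → (45.558,54.654) → (42.510,37.069) → (44.463,23.421) → (51.417,13.709)

[2] `<path>` line segment, #ff8800→engrave S275 F2794: (17.457,93.536) → (43.637,69.181)

[3] `<path>` open polyline, #ff8800→engrave S275 F2794: (86.959,71.195) → (91.040,96.893) → (17.874,103.737) → (30.703,77.773) → (76.930,80.491)

G21
G90
G0 X66.654 Y101.634
M3 S957
G1 X53.605 Y76.176 F1320
G1 X45.558 Y54.654 F1320
G1 X42.510 Y37.069 F1320
G1 X44.463 Y23.421 F1320
G1 X51.417 Y13.709 F1320
M5
G0 X17.457 Y93.536
M3 S275
G1 X43.637 Y69.181 F2794
M5
G0 X86.959 Y71.195
M3 S275
G1 X91.040 Y96.893 F2794
G1 X17.874 Y103.737 F2794
G1 X30.703 Y77.773 F2794
G1 X76.930 Y80.491 F2794
M5
G0 X0.000 Y0.000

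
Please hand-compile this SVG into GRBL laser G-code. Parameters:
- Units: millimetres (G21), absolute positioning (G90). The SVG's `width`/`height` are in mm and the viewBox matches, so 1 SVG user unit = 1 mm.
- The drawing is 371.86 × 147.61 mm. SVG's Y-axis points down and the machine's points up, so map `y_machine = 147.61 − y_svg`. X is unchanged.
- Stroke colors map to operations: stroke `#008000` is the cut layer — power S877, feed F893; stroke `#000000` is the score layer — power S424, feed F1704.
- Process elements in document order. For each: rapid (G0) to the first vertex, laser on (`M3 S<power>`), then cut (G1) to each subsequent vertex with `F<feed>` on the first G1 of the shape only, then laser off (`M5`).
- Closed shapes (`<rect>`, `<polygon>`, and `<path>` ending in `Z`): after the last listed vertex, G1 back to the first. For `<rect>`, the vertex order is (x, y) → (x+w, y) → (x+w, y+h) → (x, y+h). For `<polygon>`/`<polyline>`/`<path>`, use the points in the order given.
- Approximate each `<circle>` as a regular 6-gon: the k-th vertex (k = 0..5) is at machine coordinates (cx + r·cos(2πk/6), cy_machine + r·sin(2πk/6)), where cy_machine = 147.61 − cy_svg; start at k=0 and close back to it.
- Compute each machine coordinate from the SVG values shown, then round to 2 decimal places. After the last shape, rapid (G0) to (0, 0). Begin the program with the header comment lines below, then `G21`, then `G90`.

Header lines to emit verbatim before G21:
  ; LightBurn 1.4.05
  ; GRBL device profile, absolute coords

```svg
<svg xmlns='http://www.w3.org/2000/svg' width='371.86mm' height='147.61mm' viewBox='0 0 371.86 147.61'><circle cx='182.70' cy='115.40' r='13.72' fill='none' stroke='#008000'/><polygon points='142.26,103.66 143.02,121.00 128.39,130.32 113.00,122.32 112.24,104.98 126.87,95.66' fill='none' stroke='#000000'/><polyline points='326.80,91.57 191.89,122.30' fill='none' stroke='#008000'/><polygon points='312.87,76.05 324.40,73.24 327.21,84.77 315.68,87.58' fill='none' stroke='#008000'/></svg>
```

Since the viewBox matches the mm dimensions, user units are millimetres directly. The only transform is the Y-flip y_m = 147.61 − y_svg.

Shape 1 is a circle drawn with `<circle>`. Its stroke #008000 means cut at S877, F893. After flipping Y the toolpath is (196.42,32.21) → (189.56,44.09) → (175.84,44.09) → (168.98,32.21) → (175.84,20.33) → (189.56,20.33) → (196.42,32.21), returning to the start.

Shape 2 is a regular polygon drawn with `<polygon>`. Its stroke #000000 means score at S424, F1704. After flipping Y the toolpath is (142.26,43.95) → (143.02,26.61) → (128.39,17.29) → (113.00,25.29) → (112.24,42.63) → (126.87,51.95) → (142.26,43.95), returning to the start.

Shape 3 is a line segment drawn with `<polyline>`. Its stroke #008000 means cut at S877, F893. After flipping Y the toolpath is (326.80,56.04) → (191.89,25.31).

Shape 4 is a regular polygon drawn with `<polygon>`. Its stroke #008000 means cut at S877, F893. After flipping Y the toolpath is (312.87,71.56) → (324.40,74.37) → (327.21,62.84) → (315.68,60.03) → (312.87,71.56), returning to the start.

; LightBurn 1.4.05
; GRBL device profile, absolute coords
G21
G90
G0 X196.42 Y32.21
M3 S877
G1 X189.56 Y44.09 F893
G1 X175.84 Y44.09
G1 X168.98 Y32.21
G1 X175.84 Y20.33
G1 X189.56 Y20.33
G1 X196.42 Y32.21
M5
G0 X142.26 Y43.95
M3 S424
G1 X143.02 Y26.61 F1704
G1 X128.39 Y17.29
G1 X113.00 Y25.29
G1 X112.24 Y42.63
G1 X126.87 Y51.95
G1 X142.26 Y43.95
M5
G0 X326.80 Y56.04
M3 S877
G1 X191.89 Y25.31 F893
M5
G0 X312.87 Y71.56
M3 S877
G1 X324.40 Y74.37 F893
G1 X327.21 Y62.84
G1 X315.68 Y60.03
G1 X312.87 Y71.56
M5
G0 X0.00 Y0.00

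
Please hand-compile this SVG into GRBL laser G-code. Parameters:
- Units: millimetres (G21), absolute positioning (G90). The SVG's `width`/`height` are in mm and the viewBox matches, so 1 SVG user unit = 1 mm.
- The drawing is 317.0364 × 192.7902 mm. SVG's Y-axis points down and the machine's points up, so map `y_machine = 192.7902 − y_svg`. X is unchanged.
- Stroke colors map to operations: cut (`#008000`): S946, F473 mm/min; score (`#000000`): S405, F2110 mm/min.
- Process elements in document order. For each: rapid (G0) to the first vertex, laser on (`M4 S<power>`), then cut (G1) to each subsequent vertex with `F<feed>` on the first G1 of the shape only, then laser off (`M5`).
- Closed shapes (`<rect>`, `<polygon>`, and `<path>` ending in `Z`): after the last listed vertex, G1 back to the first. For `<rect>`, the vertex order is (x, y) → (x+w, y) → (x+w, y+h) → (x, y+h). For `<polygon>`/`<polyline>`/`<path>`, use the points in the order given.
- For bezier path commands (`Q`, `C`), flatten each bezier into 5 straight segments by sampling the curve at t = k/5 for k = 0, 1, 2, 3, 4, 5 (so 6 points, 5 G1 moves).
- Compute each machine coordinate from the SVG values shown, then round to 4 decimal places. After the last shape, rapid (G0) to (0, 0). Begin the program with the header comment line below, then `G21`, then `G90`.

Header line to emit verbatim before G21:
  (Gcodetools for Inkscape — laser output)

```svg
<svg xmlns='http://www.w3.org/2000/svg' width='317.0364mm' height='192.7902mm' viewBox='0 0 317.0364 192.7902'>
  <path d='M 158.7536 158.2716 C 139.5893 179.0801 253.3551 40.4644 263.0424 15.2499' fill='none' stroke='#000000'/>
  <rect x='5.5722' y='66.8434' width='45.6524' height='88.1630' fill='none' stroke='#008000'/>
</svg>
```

(Gcodetools for Inkscape — laser output)
G21
G90
G0 X158.7536 Y34.5186
M4 S405
G1 X161.3106 Y38.9818 F2110
G1 X184.3943 Y68.6112
G1 X216.6285 Y110.3111
G1 X246.6367 Y150.9861
G1 X263.0424 Y177.5403
M5
G0 X5.5722 Y125.9468
M4 S946
G1 X51.2246 Y125.9468 F473
G1 X51.2246 Y37.7838
G1 X5.5722 Y37.7838
G1 X5.5722 Y125.9468
M5
G0 X0.0000 Y0.0000

viewBox `0 0 317.0364 192.7902` with mm width/height → 1 unit = 1 mm. Flip: y_m = 192.7902 − y_svg.

**Shape 1** — `<path>` cubic bezier, stroke `#000000` → score (S405, F2110). Control points (SVG): P0=(158.7536,158.2716), P1=(139.5893,179.0801), P2=(253.3551,40.4644), P3=(263.0424,15.2499); sampled at t=k/5. Machine vertices: (158.7536,34.5186) → (161.3106,38.9818) → (184.3943,68.6112) → (216.6285,110.3111) → (246.6367,150.9861) → (263.0424,177.5403). Open path.

**Shape 2** — `<rect>` rectangle, stroke `#008000` → cut (S946, F473). Machine vertices: (5.5722,125.9468) → (51.2246,125.9468) → (51.2246,37.7838) → (5.5722,37.7838) → (5.5722,125.9468). Closed: final G1 returns to the first vertex.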